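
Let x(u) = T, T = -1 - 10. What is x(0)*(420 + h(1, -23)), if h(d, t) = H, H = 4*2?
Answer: -4708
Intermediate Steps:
H = 8
h(d, t) = 8
T = -11
x(u) = -11
x(0)*(420 + h(1, -23)) = -11*(420 + 8) = -11*428 = -4708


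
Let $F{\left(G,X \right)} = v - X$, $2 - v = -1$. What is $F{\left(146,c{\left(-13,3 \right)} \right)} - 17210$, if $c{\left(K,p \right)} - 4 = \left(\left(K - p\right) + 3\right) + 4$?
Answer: $-17202$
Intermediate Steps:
$v = 3$ ($v = 2 - -1 = 2 + 1 = 3$)
$c{\left(K,p \right)} = 11 + K - p$ ($c{\left(K,p \right)} = 4 + \left(\left(\left(K - p\right) + 3\right) + 4\right) = 4 + \left(\left(3 + K - p\right) + 4\right) = 4 + \left(7 + K - p\right) = 11 + K - p$)
$F{\left(G,X \right)} = 3 - X$
$F{\left(146,c{\left(-13,3 \right)} \right)} - 17210 = \left(3 - \left(11 - 13 - 3\right)\right) - 17210 = \left(3 - -5\right) - 17210 = \left(3 + 5\right) - 17210 = 8 - 17210 = -17202$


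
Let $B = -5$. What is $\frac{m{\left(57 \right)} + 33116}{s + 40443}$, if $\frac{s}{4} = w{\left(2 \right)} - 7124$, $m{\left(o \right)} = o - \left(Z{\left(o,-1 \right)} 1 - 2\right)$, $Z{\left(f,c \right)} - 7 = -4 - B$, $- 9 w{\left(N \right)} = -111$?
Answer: $\frac{5853}{2117} \approx 2.7648$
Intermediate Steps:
$w{\left(N \right)} = \frac{37}{3}$ ($w{\left(N \right)} = \left(- \frac{1}{9}\right) \left(-111\right) = \frac{37}{3}$)
$Z{\left(f,c \right)} = 8$ ($Z{\left(f,c \right)} = 7 - -1 = 7 + \left(-4 + 5\right) = 7 + 1 = 8$)
$m{\left(o \right)} = -6 + o$ ($m{\left(o \right)} = o - \left(8 \cdot 1 - 2\right) = o - \left(8 - 2\right) = o - 6 = -6 + o$)
$s = - \frac{85340}{3}$ ($s = 4 \left(\frac{37}{3} - 7124\right) = 4 \left(- \frac{21335}{3}\right) = - \frac{85340}{3} \approx -28447.0$)
$\frac{m{\left(57 \right)} + 33116}{s + 40443} = \frac{\left(-6 + 57\right) + 33116}{- \frac{85340}{3} + 40443} = \frac{51 + 33116}{\frac{35989}{3}} = 33167 \cdot \frac{3}{35989} = \frac{5853}{2117}$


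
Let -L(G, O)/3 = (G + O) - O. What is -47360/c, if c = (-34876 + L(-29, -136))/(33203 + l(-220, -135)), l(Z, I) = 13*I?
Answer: 1489377280/34789 ≈ 42812.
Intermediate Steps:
L(G, O) = -3*G (L(G, O) = -3*((G + O) - O) = -3*G)
c = -34789/31448 (c = (-34876 - 3*(-29))/(33203 + 13*(-135)) = (-34876 + 87)/(33203 - 1755) = -34789/31448 ≈ -1.1062)
-47360/c = -47360/(-34789/31448) = -47360*(-31448/34789) = 1489377280/34789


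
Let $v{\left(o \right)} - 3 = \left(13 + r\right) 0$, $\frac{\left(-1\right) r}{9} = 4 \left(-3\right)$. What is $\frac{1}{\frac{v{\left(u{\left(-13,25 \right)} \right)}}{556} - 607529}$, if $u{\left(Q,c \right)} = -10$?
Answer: $- \frac{556}{337786121} \approx -1.646 \cdot 10^{-6}$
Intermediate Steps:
$r = 108$ ($r = - 9 \cdot 4 \left(-3\right) = \left(-9\right) \left(-12\right) = 108$)
$v{\left(o \right)} = 3$ ($v{\left(o \right)} = 3 + \left(13 + 108\right) 0 = 3 + 121 \cdot 0 = 3 + 0 = 3$)
$\frac{1}{\frac{v{\left(u{\left(-13,25 \right)} \right)}}{556} - 607529} = \frac{1}{\frac{3}{556} - 607529} = \frac{1}{- \frac{337786121}{556}} = - \frac{556}{337786121}$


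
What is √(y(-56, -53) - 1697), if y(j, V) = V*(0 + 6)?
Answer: I*√2015 ≈ 44.889*I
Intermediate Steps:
y(j, V) = 6*V (y(j, V) = V*6 = 6*V)
√(y(-56, -53) - 1697) = √(6*(-53) - 1697) = √(-318 - 1697) = √(-2015) = I*√2015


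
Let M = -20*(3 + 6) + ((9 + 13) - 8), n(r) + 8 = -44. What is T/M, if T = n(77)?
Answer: 26/83 ≈ 0.31325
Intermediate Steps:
n(r) = -52 (n(r) = -8 - 44 = -52)
T = -52
M = -166 (M = -180 + (22 - 8) = -20*9 + 14 = -180 + 14 = -166)
T/M = -52/(-166) = -52*(-1/166) = 26/83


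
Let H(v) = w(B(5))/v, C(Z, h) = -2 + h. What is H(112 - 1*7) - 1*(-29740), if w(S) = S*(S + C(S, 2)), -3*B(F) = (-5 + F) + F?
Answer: 5620865/189 ≈ 29740.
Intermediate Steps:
B(F) = 5/3 - 2*F/3 (B(F) = -((-5 + F) + F)/3 = -(-5 + 2*F)/3 = 5/3 - 2*F/3)
w(S) = S**2 (w(S) = S*(S + (-2 + 2)) = S*(S + 0) = S*S = S**2)
H(v) = 25/(9*v) (H(v) = (5/3 - 2/3*5)**2/v = (5/3 - 10/3)**2/v = (-5/3)**2/v = 25/(9*v))
H(112 - 1*7) - 1*(-29740) = 25/(9*(112 - 1*7)) - 1*(-29740) = 25/(9*(112 - 7)) + 29740 = (25/9)/105 + 29740 = (25/9)*(1/105) + 29740 = 5/189 + 29740 = 5620865/189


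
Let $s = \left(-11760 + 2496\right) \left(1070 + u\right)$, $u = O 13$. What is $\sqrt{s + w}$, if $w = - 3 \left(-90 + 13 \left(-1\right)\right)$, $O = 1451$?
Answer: $3 i \sqrt{20517667} \approx 13589.0 i$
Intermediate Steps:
$u = 18863$ ($u = 1451 \cdot 13 = 18863$)
$s = -184659312$ ($s = \left(-11760 + 2496\right) \left(1070 + 18863\right) = \left(-9264\right) 19933 = -184659312$)
$w = 309$ ($w = - 3 \left(-90 - 13\right) = \left(-3\right) \left(-103\right) = 309$)
$\sqrt{s + w} = \sqrt{-184659312 + 309} = \sqrt{-184659003} = 3 i \sqrt{20517667}$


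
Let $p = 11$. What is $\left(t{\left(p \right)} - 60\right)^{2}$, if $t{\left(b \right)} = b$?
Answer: $2401$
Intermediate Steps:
$\left(t{\left(p \right)} - 60\right)^{2} = \left(11 - 60\right)^{2} = \left(-49\right)^{2} = 2401$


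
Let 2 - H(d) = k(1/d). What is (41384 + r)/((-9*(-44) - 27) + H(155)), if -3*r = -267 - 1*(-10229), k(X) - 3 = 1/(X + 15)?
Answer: 265605940/2567439 ≈ 103.45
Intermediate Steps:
k(X) = 3 + 1/(15 + X) (k(X) = 3 + 1/(X + 15) = 3 + 1/(15 + X))
H(d) = 2 - (46 + 3/d)/(15 + 1/d)
r = -9962/3 (r = -(-267 - 1*(-10229))/3 = -(-267 + 10229)/3 = -⅓*9962 = -9962/3 ≈ -3320.7)
(41384 + r)/((-9*(-44) - 27) + H(155)) = (41384 - 9962/3)/((-9*(-44) - 27) + (-1 - 16*155)/(1 + 15*155)) = 114190/(3*((396 - 27) + (-1 - 2480)/(1 + 2325))) = 114190/(3*(369 - 2481/2326)) = 114190/(3*(855813/2326)) = (114190/3)*(2326/855813) = 265605940/2567439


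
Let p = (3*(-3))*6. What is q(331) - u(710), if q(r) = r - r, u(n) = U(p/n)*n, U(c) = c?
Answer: 54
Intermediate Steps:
p = -54 (p = -9*6 = -54)
u(n) = -54 (u(n) = (-54/n)*n = -54)
q(r) = 0
q(331) - u(710) = 0 - 1*(-54) = 0 + 54 = 54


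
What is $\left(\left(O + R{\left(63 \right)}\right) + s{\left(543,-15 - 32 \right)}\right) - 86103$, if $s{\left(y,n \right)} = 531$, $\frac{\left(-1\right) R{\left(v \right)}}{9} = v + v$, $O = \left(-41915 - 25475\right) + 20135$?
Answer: $-133961$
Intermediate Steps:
$O = -47255$ ($O = -67390 + 20135 = -47255$)
$R{\left(v \right)} = - 18 v$ ($R{\left(v \right)} = - 9 \left(v + v\right) = - 9 \cdot 2 v = - 18 v$)
$\left(\left(O + R{\left(63 \right)}\right) + s{\left(543,-15 - 32 \right)}\right) - 86103 = \left(\left(-47255 - 1134\right) + 531\right) - 86103 = \left(-48389 + 531\right) - 86103 = -47858 - 86103 = -133961$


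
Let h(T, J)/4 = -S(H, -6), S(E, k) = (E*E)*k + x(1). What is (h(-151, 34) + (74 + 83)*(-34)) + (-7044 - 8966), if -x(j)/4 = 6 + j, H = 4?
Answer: -20852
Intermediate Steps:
x(j) = -24 - 4*j (x(j) = -4*(6 + j) = -24 - 4*j)
S(E, k) = -28 + k*E² (S(E, k) = (E*E)*k + (-24 - 4*1) = E²*k + (-24 - 4) = k*E² - 28 = -28 + k*E²)
h(T, J) = 496 (h(T, J) = 4*(-(-28 - 6*4²)) = 4*(-(-28 - 6*16)) = 4*(-(-28 - 96)) = 4*(-1*(-124)) = 4*124 = 496)
(h(-151, 34) + (74 + 83)*(-34)) + (-7044 - 8966) = (496 + (74 + 83)*(-34)) + (-7044 - 8966) = (496 + 157*(-34)) - 16010 = (496 - 5338) - 16010 = -4842 - 16010 = -20852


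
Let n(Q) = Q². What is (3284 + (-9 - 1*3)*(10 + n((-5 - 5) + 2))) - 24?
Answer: 2372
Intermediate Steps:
(3284 + (-9 - 1*3)*(10 + n((-5 - 5) + 2))) - 24 = (3284 + (-9 - 1*3)*(10 + ((-5 - 5) + 2)²)) - 24 = (3284 + (-9 - 3)*(10 + (-10 + 2)²)) - 24 = (3284 - 12*(10 + (-8)²)) - 24 = (3284 - 12*(10 + 64)) - 24 = (3284 - 12*74) - 24 = (3284 - 888) - 24 = 2396 - 24 = 2372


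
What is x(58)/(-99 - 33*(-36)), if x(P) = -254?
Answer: -254/1089 ≈ -0.23324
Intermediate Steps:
x(58)/(-99 - 33*(-36)) = -254/(-99 - 33*(-36)) = -254/(-99 + 1188) = -254/1089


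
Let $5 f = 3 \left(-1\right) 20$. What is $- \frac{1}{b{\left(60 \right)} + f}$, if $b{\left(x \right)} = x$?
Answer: $- \frac{1}{48} \approx -0.020833$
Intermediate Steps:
$f = -12$ ($f = \frac{3 \left(-1\right) 20}{5} = \frac{\left(-3\right) 20}{5} = \frac{1}{5} \left(-60\right) = -12$)
$- \frac{1}{b{\left(60 \right)} + f} = - \frac{1}{60 - 12} = - \frac{1}{48}$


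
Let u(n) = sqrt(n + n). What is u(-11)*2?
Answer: 2*I*sqrt(22) ≈ 9.3808*I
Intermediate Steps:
u(n) = sqrt(2)*sqrt(n) (u(n) = sqrt(2*n) = sqrt(2)*sqrt(n))
u(-11)*2 = (sqrt(2)*sqrt(-11))*2 = (sqrt(2)*(I*sqrt(11)))*2 = (I*sqrt(22))*2 = 2*I*sqrt(22)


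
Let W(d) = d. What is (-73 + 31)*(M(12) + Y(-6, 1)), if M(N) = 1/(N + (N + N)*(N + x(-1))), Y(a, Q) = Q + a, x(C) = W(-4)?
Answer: 7133/34 ≈ 209.79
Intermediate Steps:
x(C) = -4
M(N) = 1/(N + 2*N*(-4 + N)) (M(N) = 1/(N + (N + N)*(N - 4)) = 1/(N + (2*N)*(-4 + N)) = 1/(N + 2*N*(-4 + N)))
(-73 + 31)*(M(12) + Y(-6, 1)) = (-73 + 31)*(1/(12*(-7 + 2*12)) + (1 - 6)) = -42*(1/(12*(-7 + 24)) - 5) = -42*((1/12)/17 - 5) = -42*((1/12)*(1/17) - 5) = -42*(1/204 - 5) = -42*(-1019/204) = 7133/34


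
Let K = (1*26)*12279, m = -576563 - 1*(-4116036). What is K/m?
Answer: 319254/3539473 ≈ 0.090198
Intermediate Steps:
m = 3539473 (m = -576563 + 4116036 = 3539473)
K = 319254 (K = 26*12279 = 319254)
K/m = 319254/3539473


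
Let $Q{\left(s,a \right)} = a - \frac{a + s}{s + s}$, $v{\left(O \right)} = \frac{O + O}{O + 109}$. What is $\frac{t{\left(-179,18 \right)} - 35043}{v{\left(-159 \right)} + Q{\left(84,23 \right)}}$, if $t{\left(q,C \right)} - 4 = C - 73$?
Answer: $- \frac{147394800}{120637} \approx -1221.8$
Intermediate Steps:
$t{\left(q,C \right)} = -69 + C$ ($t{\left(q,C \right)} = 4 + \left(C - 73\right) = 4 + \left(-73 + C\right) = -69 + C$)
$v{\left(O \right)} = \frac{2 O}{109 + O}$
$Q{\left(s,a \right)} = a - \frac{a + s}{2 s}$
$\frac{t{\left(-179,18 \right)} - 35043}{v{\left(-159 \right)} + Q{\left(84,23 \right)}} = \frac{\left(-69 + 18\right) - 35043}{2 \left(-159\right) \frac{1}{109 - 159} - \left(- \frac{45}{2} + \frac{23}{168}\right)} = \frac{-51 - 35043}{2 \left(-159\right) \frac{1}{-50} - \left(- \frac{45}{2} + \frac{23}{168}\right)} = - \frac{35094}{2 \left(-159\right) \left(- \frac{1}{50}\right) - - \frac{3757}{168}} = - \frac{35094}{\frac{159}{25} + \frac{3757}{168}} = - \frac{35094}{\frac{120637}{4200}} = \left(-35094\right) \frac{4200}{120637} = - \frac{147394800}{120637}$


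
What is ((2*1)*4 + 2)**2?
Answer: 100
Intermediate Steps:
((2*1)*4 + 2)**2 = (2*4 + 2)**2 = (8 + 2)**2 = 10**2 = 100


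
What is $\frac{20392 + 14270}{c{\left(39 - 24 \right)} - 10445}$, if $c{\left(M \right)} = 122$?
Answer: $- \frac{11554}{3441} \approx -3.3577$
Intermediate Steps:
$\frac{20392 + 14270}{c{\left(39 - 24 \right)} - 10445} = \frac{20392 + 14270}{122 - 10445} = \frac{34662}{-10323} = 34662 \left(- \frac{1}{10323}\right) = - \frac{11554}{3441}$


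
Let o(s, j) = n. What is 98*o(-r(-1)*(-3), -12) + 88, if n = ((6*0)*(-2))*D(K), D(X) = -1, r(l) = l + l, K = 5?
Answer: 88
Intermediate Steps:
r(l) = 2*l
n = 0 (n = ((6*0)*(-2))*(-1) = (0*(-2))*(-1) = 0*(-1) = 0)
o(s, j) = 0
98*o(-r(-1)*(-3), -12) + 88 = 98*0 + 88 = 0 + 88 = 88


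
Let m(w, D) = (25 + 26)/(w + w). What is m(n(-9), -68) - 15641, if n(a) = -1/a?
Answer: -30823/2 ≈ -15412.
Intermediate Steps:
m(w, D) = 51/(2*w) (m(w, D) = 51/((2*w)) = 51*(1/(2*w)) = 51/(2*w))
m(n(-9), -68) - 15641 = 51/(2*((-1/(-9)))) - 15641 = 51/(2*((-1*(-⅑)))) - 15641 = 51/(2*(⅑)) - 15641 = (51/2)*9 - 15641 = 459/2 - 15641 = -30823/2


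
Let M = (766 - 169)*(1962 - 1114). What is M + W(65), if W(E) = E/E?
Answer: 506257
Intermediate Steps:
W(E) = 1
M = 506256 (M = 597*848 = 506256)
M + W(65) = 506256 + 1 = 506257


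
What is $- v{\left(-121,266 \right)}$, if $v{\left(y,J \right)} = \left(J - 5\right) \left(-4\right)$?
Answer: $1044$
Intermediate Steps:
$v{\left(y,J \right)} = 20 - 4 J$ ($v{\left(y,J \right)} = \left(-5 + J\right) \left(-4\right) = 20 - 4 J$)
$- v{\left(-121,266 \right)} = - (20 - 1064) = \left(-1\right) \left(-1044\right) = 1044$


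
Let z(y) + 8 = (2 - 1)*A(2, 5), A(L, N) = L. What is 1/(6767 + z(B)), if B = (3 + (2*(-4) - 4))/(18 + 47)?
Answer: 1/6761 ≈ 0.00014791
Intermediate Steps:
B = -9/65 (B = (3 + (-8 - 4))/65 = (3 - 12)*(1/65) = -9*1/65 = -9/65 ≈ -0.13846)
z(y) = -6 (z(y) = -8 + (2 - 1)*2 = -8 + 1*2 = -8 + 2 = -6)
1/(6767 + z(B)) = 1/(6767 - 6) = 1/6761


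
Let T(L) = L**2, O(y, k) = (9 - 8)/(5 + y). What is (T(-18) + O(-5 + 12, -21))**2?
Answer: 15124321/144 ≈ 1.0503e+5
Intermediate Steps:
O(y, k) = 1/(5 + y)
(T(-18) + O(-5 + 12, -21))**2 = ((-18)**2 + 1/(5 + (-5 + 12)))**2 = (324 + 1/(5 + 7))**2 = (324 + 1/12)**2 = (3889/12)**2 = 15124321/144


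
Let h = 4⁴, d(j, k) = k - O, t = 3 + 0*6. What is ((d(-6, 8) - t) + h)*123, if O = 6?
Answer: 31365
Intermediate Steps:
t = 3 (t = 3 + 0 = 3)
d(j, k) = -6 + k (d(j, k) = k - 1*6 = k - 6 = -6 + k)
h = 256
((d(-6, 8) - t) + h)*123 = (((-6 + 8) - 1*3) + 256)*123 = ((2 - 3) + 256)*123 = (-1 + 256)*123 = 255*123 = 31365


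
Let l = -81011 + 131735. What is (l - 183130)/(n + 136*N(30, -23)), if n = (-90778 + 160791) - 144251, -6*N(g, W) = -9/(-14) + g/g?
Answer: 1390263/779890 ≈ 1.7826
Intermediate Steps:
N(g, W) = -23/84 (N(g, W) = -(-9/(-14) + g/g)/6 = -(-9*(-1/14) + 1)/6 = -(9/14 + 1)/6 = -⅙*23/14 = -23/84)
l = 50724
n = -74238 (n = 70013 - 144251 = -74238)
(l - 183130)/(n + 136*N(30, -23)) = (50724 - 183130)/(-74238 + 136*(-23/84)) = -132406/(-74238 - 782/21) = -132406/(-1559780/21) = -132406*(-21/1559780) = 1390263/779890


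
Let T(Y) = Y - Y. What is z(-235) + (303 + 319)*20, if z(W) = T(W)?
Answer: 12440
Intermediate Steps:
T(Y) = 0
z(W) = 0
z(-235) + (303 + 319)*20 = 0 + (303 + 319)*20 = 0 + 622*20 = 0 + 12440 = 12440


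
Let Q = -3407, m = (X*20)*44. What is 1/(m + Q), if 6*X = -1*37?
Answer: -3/26501 ≈ -0.00011320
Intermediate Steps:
X = -37/6 (X = (-1*37)/6 = (⅙)*(-37) = -37/6 ≈ -6.1667)
m = -16280/3 (m = -37/6*20*44 = -370/3*44 = -16280/3 ≈ -5426.7)
1/(m + Q) = 1/(-16280/3 - 3407) = 1/(-26501/3) = -3/26501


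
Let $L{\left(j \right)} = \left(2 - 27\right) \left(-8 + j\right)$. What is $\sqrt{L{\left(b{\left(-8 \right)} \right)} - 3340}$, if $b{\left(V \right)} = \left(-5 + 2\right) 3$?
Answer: $i \sqrt{2915} \approx 53.991 i$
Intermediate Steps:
$b{\left(V \right)} = -9$ ($b{\left(V \right)} = \left(-3\right) 3 = -9$)
$L{\left(j \right)} = 200 - 25 j$ ($L{\left(j \right)} = - 25 \left(-8 + j\right) = 200 - 25 j$)
$\sqrt{L{\left(b{\left(-8 \right)} \right)} - 3340} = \sqrt{\left(200 - -225\right) - 3340} = \sqrt{\left(200 + 225\right) - 3340} = \sqrt{425 - 3340} = \sqrt{-2915} = i \sqrt{2915}$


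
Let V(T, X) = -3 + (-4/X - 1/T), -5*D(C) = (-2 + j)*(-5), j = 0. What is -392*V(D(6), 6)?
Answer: 3724/3 ≈ 1241.3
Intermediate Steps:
D(C) = -2 (D(C) = -(-2 + 0)*(-5)/5 = -(-2)*(-5)/5 = -⅕*10 = -2)
V(T, X) = -3 - 1/T - 4/X (V(T, X) = -3 + (-1/T - 4/X) = -3 - 1/T - 4/X)
-392*V(D(6), 6) = -392*(-3 - 1/(-2) - 4/6) = -392*(-3 - 1*(-½) - 4*⅙) = -392*(-3 + ½ - ⅔) = -392*(-19/6) = 3724/3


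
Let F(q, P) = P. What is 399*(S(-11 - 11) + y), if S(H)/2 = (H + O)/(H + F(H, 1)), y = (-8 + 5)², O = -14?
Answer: 4959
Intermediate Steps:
y = 9 (y = (-3)² = 9)
S(H) = 2*(-14 + H)/(1 + H) (S(H) = 2*((H - 14)/(H + 1)) = 2*((-14 + H)/(1 + H)) = 2*(-14 + H)/(1 + H))
399*(S(-11 - 11) + y) = 399*(2*(-14 + (-11 - 11))/(1 + (-11 - 11)) + 9) = 399*(2*(-14 - 22)/(1 - 22) + 9) = 399*(2*(-36)/(-21) + 9) = 399*(2*(-1/21)*(-36) + 9) = 399*(24/7 + 9) = 399*(87/7) = 4959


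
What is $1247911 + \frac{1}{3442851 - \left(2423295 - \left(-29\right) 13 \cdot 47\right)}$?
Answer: $\frac{1250203412508}{1001837} \approx 1.2479 \cdot 10^{6}$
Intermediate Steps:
$1247911 + \frac{1}{3442851 - \left(2423295 - \left(-29\right) 13 \cdot 47\right)} = 1247911 + \frac{1}{3442851 - 2441014} = 1247911 + \frac{1}{1001837} = \frac{1250203412508}{1001837}$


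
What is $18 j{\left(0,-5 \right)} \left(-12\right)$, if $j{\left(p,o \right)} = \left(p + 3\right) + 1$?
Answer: $-864$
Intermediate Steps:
$j{\left(p,o \right)} = 4 + p$ ($j{\left(p,o \right)} = \left(3 + p\right) + 1 = 4 + p$)
$18 j{\left(0,-5 \right)} \left(-12\right) = 18 \left(4 + 0\right) \left(-12\right) = 18 \cdot 4 \left(-12\right) = 72 \left(-12\right) = -864$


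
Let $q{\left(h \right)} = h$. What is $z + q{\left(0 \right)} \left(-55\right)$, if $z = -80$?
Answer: $-80$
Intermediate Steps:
$z + q{\left(0 \right)} \left(-55\right) = -80 + 0 \left(-55\right) = -80 + 0 = -80$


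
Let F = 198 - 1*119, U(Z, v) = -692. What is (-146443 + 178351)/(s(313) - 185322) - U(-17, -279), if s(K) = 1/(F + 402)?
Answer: 61669449904/89139881 ≈ 691.83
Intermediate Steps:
F = 79 (F = 198 - 119 = 79)
s(K) = 1/481 (s(K) = 1/(79 + 402) = 1/481)
(-146443 + 178351)/(s(313) - 185322) - U(-17, -279) = (-146443 + 178351)/(1/481 - 185322) - 1*(-692) = 31908/(-89139881/481) + 692 = 31908*(-481/89139881) + 692 = -15347748/89139881 + 692 = 61669449904/89139881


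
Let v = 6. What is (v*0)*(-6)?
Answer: 0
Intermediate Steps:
(v*0)*(-6) = (6*0)*(-6) = 0*(-6) = 0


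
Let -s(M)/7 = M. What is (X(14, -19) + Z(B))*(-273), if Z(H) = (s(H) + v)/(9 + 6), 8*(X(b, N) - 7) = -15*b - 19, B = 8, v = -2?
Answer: 278369/40 ≈ 6959.2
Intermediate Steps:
X(b, N) = 37/8 - 15*b/8 (X(b, N) = 7 + (-15*b - 19)/8 = 7 + (-19 - 15*b)/8 = 7 + (-19/8 - 15*b/8) = 37/8 - 15*b/8)
s(M) = -7*M
Z(H) = -2/15 - 7*H/15 (Z(H) = (-7*H - 2)/(9 + 6) = (-2 - 7*H)/15 = (-2 - 7*H)*(1/15) = -2/15 - 7*H/15)
(X(14, -19) + Z(B))*(-273) = ((37/8 - 15/8*14) + (-2/15 - 7/15*8))*(-273) = ((37/8 - 105/4) + (-2/15 - 56/15))*(-273) = (-173/8 - 58/15)*(-273) = -3059/120*(-273) = 278369/40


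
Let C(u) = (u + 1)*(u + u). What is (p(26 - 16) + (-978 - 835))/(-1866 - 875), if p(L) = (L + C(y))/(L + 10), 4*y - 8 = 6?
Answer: 72437/109640 ≈ 0.66068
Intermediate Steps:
y = 7/2 (y = 2 + (1/4)*6 = 2 + 3/2 = 7/2 ≈ 3.5000)
C(u) = 2*u*(1 + u) (C(u) = (1 + u)*(2*u) = 2*u*(1 + u))
p(L) = (63/2 + L)/(10 + L) (p(L) = (L + 2*(7/2)*(1 + 7/2))/(L + 10) = (L + 2*(7/2)*(9/2))/(10 + L) = (L + 63/2)/(10 + L) = (63/2 + L)/(10 + L))
(p(26 - 16) + (-978 - 835))/(-1866 - 875) = ((63/2 + (26 - 16))/(10 + (26 - 16)) + (-978 - 835))/(-1866 - 875) = ((63/2 + 10)/(10 + 10) - 1813)/(-2741) = ((83/2)/20 - 1813)*(-1/2741) = ((1/20)*(83/2) - 1813)*(-1/2741) = (83/40 - 1813)*(-1/2741) = -72437/40*(-1/2741) = 72437/109640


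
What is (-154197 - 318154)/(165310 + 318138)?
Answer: -472351/483448 ≈ -0.97705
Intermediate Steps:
(-154197 - 318154)/(165310 + 318138) = -472351/483448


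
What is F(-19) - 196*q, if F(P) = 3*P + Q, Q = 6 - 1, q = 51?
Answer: -10048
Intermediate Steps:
Q = 5
F(P) = 5 + 3*P (F(P) = 3*P + 5 = 5 + 3*P)
F(-19) - 196*q = (5 + 3*(-19)) - 196*51 = (5 - 57) - 9996 = -52 - 9996 = -10048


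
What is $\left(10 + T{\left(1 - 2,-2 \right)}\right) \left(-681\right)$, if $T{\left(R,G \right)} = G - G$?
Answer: $-6810$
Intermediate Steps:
$T{\left(R,G \right)} = 0$
$\left(10 + T{\left(1 - 2,-2 \right)}\right) \left(-681\right) = \left(10 + 0\right) \left(-681\right) = 10 \left(-681\right) = -6810$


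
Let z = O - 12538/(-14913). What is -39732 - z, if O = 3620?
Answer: -646520914/14913 ≈ -43353.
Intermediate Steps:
z = 53997598/14913 (z = 3620 - 12538/(-14913) = 3620 - 12538*(-1/14913) = 3620 + 12538/14913 = 53997598/14913 ≈ 3620.8)
-39732 - z = -39732 - 1*53997598/14913 = -39732 - 53997598/14913 = -646520914/14913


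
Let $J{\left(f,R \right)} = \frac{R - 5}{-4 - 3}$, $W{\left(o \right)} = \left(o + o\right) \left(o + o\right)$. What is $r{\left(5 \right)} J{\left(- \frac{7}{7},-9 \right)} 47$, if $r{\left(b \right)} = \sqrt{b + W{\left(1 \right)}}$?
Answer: $282$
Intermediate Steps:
$W{\left(o \right)} = 4 o^{2}$ ($W{\left(o \right)} = 2 o 2 o = 4 o^{2}$)
$J{\left(f,R \right)} = \frac{5}{7} - \frac{R}{7}$ ($J{\left(f,R \right)} = \frac{-5 + R}{-7} = \left(-5 + R\right) \left(- \frac{1}{7}\right) = \frac{5}{7} - \frac{R}{7}$)
$r{\left(b \right)} = \sqrt{4 + b}$ ($r{\left(b \right)} = \sqrt{b + 4 \cdot 1^{2}} = \sqrt{b + 4 \cdot 1} = \sqrt{b + 4} = \sqrt{4 + b}$)
$r{\left(5 \right)} J{\left(- \frac{7}{7},-9 \right)} 47 = \sqrt{4 + 5} \left(\frac{5}{7} - - \frac{9}{7}\right) 47 = \sqrt{9} \left(\frac{5}{7} + \frac{9}{7}\right) 47 = 3 \cdot 2 \cdot 47 = 6 \cdot 47 = 282$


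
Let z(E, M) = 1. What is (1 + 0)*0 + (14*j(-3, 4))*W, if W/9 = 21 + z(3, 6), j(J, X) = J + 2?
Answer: -2772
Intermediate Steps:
j(J, X) = 2 + J
W = 198 (W = 9*(21 + 1) = 9*22 = 198)
(1 + 0)*0 + (14*j(-3, 4))*W = (1 + 0)*0 + (14*(2 - 3))*198 = 1*0 + (14*(-1))*198 = 0 - 14*198 = 0 - 2772 = -2772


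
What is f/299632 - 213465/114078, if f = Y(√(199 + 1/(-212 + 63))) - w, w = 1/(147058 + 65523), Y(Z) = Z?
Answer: -2266146937274893/1211053382560496 + 5*√176714/44645168 ≈ -1.8712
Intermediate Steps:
w = 1/212581 ≈ 4.7041e-6
f = -1/212581 + 5*√176714/149 (f = √(199 + 1/(-212 + 63)) - 1*1/212581 = √(199 + 1/(-149)) - 1/212581 = √(199 - 1/149) - 1/212581 = √(29650/149) - 1/212581 = 5*√176714/149 - 1/212581 = -1/212581 + 5*√176714/149 ≈ 14.106)
f/299632 - 213465/114078 = (-1/212581 + 5*√176714/149)/299632 - 213465/114078 = (-1/212581 + 5*√176714/149)*(1/299632) - 213465*1/114078 = (-1/63696070192 + 5*√176714/44645168) - 71155/38026 = -2266146937274893/1211053382560496 + 5*√176714/44645168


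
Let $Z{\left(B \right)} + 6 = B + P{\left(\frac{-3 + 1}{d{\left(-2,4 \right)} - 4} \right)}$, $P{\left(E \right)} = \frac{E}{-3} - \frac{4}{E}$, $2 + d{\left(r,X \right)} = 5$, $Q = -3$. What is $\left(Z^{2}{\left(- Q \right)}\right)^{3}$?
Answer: $\frac{24137569}{729} \approx 33111.0$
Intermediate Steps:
$d{\left(r,X \right)} = 3$ ($d{\left(r,X \right)} = -2 + 5 = 3$)
$P{\left(E \right)} = - \frac{4}{E} - \frac{E}{3}$ ($P{\left(E \right)} = E \left(- \frac{1}{3}\right) - \frac{4}{E} = - \frac{E}{3} - \frac{4}{E} = - \frac{4}{E} - \frac{E}{3}$)
$Z{\left(B \right)} = - \frac{26}{3} + B$ ($Z{\left(B \right)} = -6 - \left(- B + \frac{4 \left(3 - 4\right)}{-3 + 1} + \frac{-3 + 1}{3 \left(3 - 4\right)}\right) = -6 - \left(2 - B + \frac{1}{3} \left(-2\right) \frac{1}{-1}\right) = -6 - \left(2 - B + \frac{1}{3} \left(-2\right) \left(-1\right)\right) = -6 - \left(\frac{2}{3} + 2 - B\right) = -6 + \left(B - \frac{8}{3}\right) = -6 + \left(- \frac{8}{3} + B\right) = - \frac{26}{3} + B$)
$\left(Z^{2}{\left(- Q \right)}\right)^{3} = \left(\left(- \frac{26}{3} - -3\right)^{2}\right)^{3} = \left(\left(- \frac{26}{3} + 3\right)^{2}\right)^{3} = \left(\left(- \frac{17}{3}\right)^{2}\right)^{3} = \left(\frac{289}{9}\right)^{3} = \frac{24137569}{729}$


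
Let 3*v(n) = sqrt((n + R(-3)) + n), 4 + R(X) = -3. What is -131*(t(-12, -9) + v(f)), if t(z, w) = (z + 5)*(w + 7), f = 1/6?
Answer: -1834 - 262*I*sqrt(15)/9 ≈ -1834.0 - 112.75*I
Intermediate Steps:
R(X) = -7 (R(X) = -4 - 3 = -7)
f = 1/6 ≈ 0.16667
t(z, w) = (5 + z)*(7 + w)
v(n) = sqrt(-7 + 2*n)/3 (v(n) = sqrt((n - 7) + n)/3 = sqrt((-7 + n) + n)/3 = sqrt(-7 + 2*n)/3)
-131*(t(-12, -9) + v(f)) = -131*((35 + 5*(-9) + 7*(-12) - 9*(-12)) + sqrt(-7 + 2*(1/6))/3) = -131*((35 - 45 - 84 + 108) + sqrt(-7 + 1/3)/3) = -131*(14 + sqrt(-20/3)/3) = -131*(14 + (2*I*sqrt(15)/3)/3) = -131*(14 + 2*I*sqrt(15)/9) = -1834 - 262*I*sqrt(15)/9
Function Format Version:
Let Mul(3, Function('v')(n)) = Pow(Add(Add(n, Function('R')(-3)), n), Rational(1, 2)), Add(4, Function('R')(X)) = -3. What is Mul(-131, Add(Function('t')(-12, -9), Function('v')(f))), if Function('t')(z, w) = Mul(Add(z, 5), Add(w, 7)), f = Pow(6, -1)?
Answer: Add(-1834, Mul(Rational(-262, 9), I, Pow(15, Rational(1, 2)))) ≈ Add(-1834.0, Mul(-112.75, I))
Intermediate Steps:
Function('R')(X) = -7 (Function('R')(X) = Add(-4, -3) = -7)
f = Rational(1, 6) ≈ 0.16667
Function('t')(z, w) = Mul(Add(5, z), Add(7, w))
Function('v')(n) = Mul(Rational(1, 3), Pow(Add(-7, Mul(2, n)), Rational(1, 2))) (Function('v')(n) = Mul(Rational(1, 3), Pow(Add(Add(n, -7), n), Rational(1, 2))) = Mul(Rational(1, 3), Pow(Add(Add(-7, n), n), Rational(1, 2))) = Mul(Rational(1, 3), Pow(Add(-7, Mul(2, n)), Rational(1, 2))))
Mul(-131, Add(Function('t')(-12, -9), Function('v')(f))) = Mul(-131, Add(Add(35, Mul(5, -9), Mul(7, -12), Mul(-9, -12)), Mul(Rational(1, 3), Pow(Add(-7, Mul(2, Rational(1, 6))), Rational(1, 2))))) = Mul(-131, Add(Add(35, -45, -84, 108), Mul(Rational(1, 3), Pow(Add(-7, Rational(1, 3)), Rational(1, 2))))) = Mul(-131, Add(14, Mul(Rational(1, 3), Pow(Rational(-20, 3), Rational(1, 2))))) = Mul(-131, Add(14, Mul(Rational(1, 3), Mul(Rational(2, 3), I, Pow(15, Rational(1, 2)))))) = Mul(-131, Add(14, Mul(Rational(2, 9), I, Pow(15, Rational(1, 2))))) = Add(-1834, Mul(Rational(-262, 9), I, Pow(15, Rational(1, 2))))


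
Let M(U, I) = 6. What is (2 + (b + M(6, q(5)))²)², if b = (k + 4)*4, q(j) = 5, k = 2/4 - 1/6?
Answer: 24186724/81 ≈ 2.9860e+5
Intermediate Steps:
k = ⅓ (k = 2*(¼) - 1*⅙ = ½ - ⅙ = ⅓ ≈ 0.33333)
b = 52/3 (b = (⅓ + 4)*4 = (13/3)*4 = 52/3 ≈ 17.333)
(2 + (b + M(6, q(5)))²)² = (2 + (52/3 + 6)²)² = (2 + (70/3)²)² = (2 + 4900/9)² = (4918/9)² = 24186724/81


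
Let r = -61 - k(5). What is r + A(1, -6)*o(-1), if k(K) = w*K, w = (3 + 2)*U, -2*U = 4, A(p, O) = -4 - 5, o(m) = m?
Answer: -2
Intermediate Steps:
A(p, O) = -9
U = -2 (U = -½*4 = -2)
w = -10 (w = (3 + 2)*(-2) = 5*(-2) = -10)
k(K) = -10*K
r = -11 (r = -61 - (-10)*5 = -61 - 1*(-50) = -61 + 50 = -11)
r + A(1, -6)*o(-1) = -11 - 9*(-1) = -11 + 9 = -2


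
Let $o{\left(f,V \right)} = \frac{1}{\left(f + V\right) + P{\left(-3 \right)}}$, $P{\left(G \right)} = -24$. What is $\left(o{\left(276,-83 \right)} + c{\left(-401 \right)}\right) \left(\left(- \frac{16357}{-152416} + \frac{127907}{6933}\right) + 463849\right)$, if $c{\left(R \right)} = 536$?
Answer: $\frac{103501049798398725}{416275808} \approx 2.4864 \cdot 10^{8}$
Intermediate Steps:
$o{\left(f,V \right)} = \frac{1}{-24 + V + f}$ ($o{\left(f,V \right)} = \frac{1}{\left(f + V\right) - 24} = \frac{1}{\left(V + f\right) - 24} = \frac{1}{-24 + V + f}$)
$\left(o{\left(276,-83 \right)} + c{\left(-401 \right)}\right) \left(\left(- \frac{16357}{-152416} + \frac{127907}{6933}\right) + 463849\right) = \left(\frac{1}{-24 - 83 + 276} + 536\right) \left(\left(- \frac{16357}{-152416} + \frac{127907}{6933}\right) + 463849\right) = \left(\frac{1}{169} + 536\right) \left(\left(\left(-16357\right) \left(- \frac{1}{152416}\right) + 127907 \cdot \frac{1}{6933}\right) + 463849\right) = \left(\frac{1}{169} + 536\right) \left(\left(\frac{1487}{13856} + \frac{127907}{6933}\right) + 463849\right) = \frac{90585 \left(\frac{1782588763}{96063648} + 463849\right)}{169} = \frac{90585}{169} \cdot \frac{44560809649915}{96063648} = \frac{103501049798398725}{416275808}$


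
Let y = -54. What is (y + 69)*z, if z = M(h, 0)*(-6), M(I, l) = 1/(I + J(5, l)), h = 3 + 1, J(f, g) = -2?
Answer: -45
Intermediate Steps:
h = 4
M(I, l) = 1/(-2 + I) (M(I, l) = 1/(I - 2) = 1/(-2 + I))
z = -3 (z = -6/(-2 + 4) = -6/2 = (1/2)*(-6) = -3)
(y + 69)*z = (-54 + 69)*(-3) = 15*(-3) = -45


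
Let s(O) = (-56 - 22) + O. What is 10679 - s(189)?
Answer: 10568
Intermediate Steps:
s(O) = -78 + O
10679 - s(189) = 10679 - (-78 + 189) = 10679 - 1*111 = 10679 - 111 = 10568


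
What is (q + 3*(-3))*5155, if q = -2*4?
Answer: -87635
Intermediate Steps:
q = -8
(q + 3*(-3))*5155 = (-8 + 3*(-3))*5155 = (-8 - 9)*5155 = -17*5155 = -87635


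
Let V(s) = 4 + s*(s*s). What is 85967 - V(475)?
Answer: -107085912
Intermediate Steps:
V(s) = 4 + s**3 (V(s) = 4 + s*s**2 = 4 + s**3)
85967 - V(475) = 85967 - (4 + 475**3) = 85967 - (4 + 107171875) = 85967 - 1*107171879 = 85967 - 107171879 = -107085912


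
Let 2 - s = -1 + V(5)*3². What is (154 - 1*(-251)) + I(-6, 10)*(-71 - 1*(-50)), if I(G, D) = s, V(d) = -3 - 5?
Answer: -1170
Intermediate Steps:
V(d) = -8
s = 75 (s = 2 - (-1 - 8*3²) = 2 - (-1 - 8*9) = 2 - (-1 - 72) = 2 - 1*(-73) = 2 + 73 = 75)
I(G, D) = 75
(154 - 1*(-251)) + I(-6, 10)*(-71 - 1*(-50)) = (154 - 1*(-251)) + 75*(-71 - 1*(-50)) = (154 + 251) + 75*(-71 + 50) = 405 + 75*(-21) = 405 - 1575 = -1170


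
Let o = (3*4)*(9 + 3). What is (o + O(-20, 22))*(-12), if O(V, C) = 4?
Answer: -1776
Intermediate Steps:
o = 144 (o = 12*12 = 144)
(o + O(-20, 22))*(-12) = (144 + 4)*(-12) = 148*(-12) = -1776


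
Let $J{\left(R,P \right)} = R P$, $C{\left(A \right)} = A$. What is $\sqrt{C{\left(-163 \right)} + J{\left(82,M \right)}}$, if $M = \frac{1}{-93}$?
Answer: $\frac{i \sqrt{1417413}}{93} \approx 12.802 i$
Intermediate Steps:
$M = - \frac{1}{93} \approx -0.010753$
$J{\left(R,P \right)} = P R$
$\sqrt{C{\left(-163 \right)} + J{\left(82,M \right)}} = \sqrt{-163 - \frac{82}{93}} = \sqrt{- \frac{15241}{93}} = \frac{i \sqrt{1417413}}{93}$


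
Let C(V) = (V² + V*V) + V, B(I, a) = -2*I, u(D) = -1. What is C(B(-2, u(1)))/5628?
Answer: 3/469 ≈ 0.0063966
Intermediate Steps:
C(V) = V + 2*V² (C(V) = (V² + V²) + V = 2*V² + V = V + 2*V²)
C(B(-2, u(1)))/5628 = ((-2*(-2))*(1 + 2*(-2*(-2))))/5628 = (4*(1 + 2*4))*(1/5628) = (4*(1 + 8))*(1/5628) = (4*9)*(1/5628) = 36*(1/5628) = 3/469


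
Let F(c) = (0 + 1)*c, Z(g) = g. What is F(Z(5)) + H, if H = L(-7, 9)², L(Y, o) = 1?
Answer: 6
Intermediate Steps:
H = 1 (H = 1² = 1)
F(c) = c (F(c) = 1*c = c)
F(Z(5)) + H = 5 + 1 = 6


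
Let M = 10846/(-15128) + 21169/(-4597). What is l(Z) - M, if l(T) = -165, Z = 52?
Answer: -5552279973/34771708 ≈ -159.68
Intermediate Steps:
M = -185051847/34771708 (M = 10846*(-1/15128) + 21169*(-1/4597) = -5423/7564 - 21169/4597 = -185051847/34771708 ≈ -5.3219)
l(Z) - M = -165 - 1*(-185051847/34771708) = -165 + 185051847/34771708 = -5552279973/34771708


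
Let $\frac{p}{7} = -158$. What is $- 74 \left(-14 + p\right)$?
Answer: $82880$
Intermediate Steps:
$p = -1106$ ($p = 7 \left(-158\right) = -1106$)
$- 74 \left(-14 + p\right) = - 74 \left(-14 - 1106\right) = \left(-74\right) \left(-1120\right) = 82880$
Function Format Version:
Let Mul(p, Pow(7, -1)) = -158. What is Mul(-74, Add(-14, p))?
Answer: 82880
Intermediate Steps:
p = -1106 (p = Mul(7, -158) = -1106)
Mul(-74, Add(-14, p)) = Mul(-74, Add(-14, -1106)) = Mul(-74, -1120) = 82880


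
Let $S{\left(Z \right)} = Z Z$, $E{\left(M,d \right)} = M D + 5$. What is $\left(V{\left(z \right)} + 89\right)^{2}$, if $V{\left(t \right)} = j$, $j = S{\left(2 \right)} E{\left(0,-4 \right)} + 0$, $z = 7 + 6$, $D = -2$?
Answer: $11881$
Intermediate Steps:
$E{\left(M,d \right)} = 5 - 2 M$ ($E{\left(M,d \right)} = M \left(-2\right) + 5 = - 2 M + 5 = 5 - 2 M$)
$z = 13$
$S{\left(Z \right)} = Z^{2}$
$j = 20$ ($j = 2^{2} \left(5 - 0\right) + 0 = 4 \left(5 + 0\right) + 0 = 4 \cdot 5 + 0 = 20 + 0 = 20$)
$V{\left(t \right)} = 20$
$\left(V{\left(z \right)} + 89\right)^{2} = \left(20 + 89\right)^{2} = 109^{2} = 11881$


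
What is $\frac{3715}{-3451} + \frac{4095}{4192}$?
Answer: $- \frac{1441435}{14466592} \approx -0.099639$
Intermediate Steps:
$\frac{3715}{-3451} + \frac{4095}{4192} = 3715 \left(- \frac{1}{3451}\right) + 4095 \cdot \frac{1}{4192} = - \frac{3715}{3451} + \frac{4095}{4192} = - \frac{1441435}{14466592}$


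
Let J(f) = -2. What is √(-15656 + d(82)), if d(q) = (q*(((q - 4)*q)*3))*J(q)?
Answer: 2*I*√790622 ≈ 1778.3*I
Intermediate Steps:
d(q) = -6*q²*(-4 + q) (d(q) = (q*(((q - 4)*q)*3))*(-2) = (q*(((-4 + q)*q)*3))*(-2) = (q*((q*(-4 + q))*3))*(-2) = (q*(3*q*(-4 + q)))*(-2) = (3*q²*(-4 + q))*(-2) = -6*q²*(-4 + q))
√(-15656 + d(82)) = √(-15656 + 6*82²*(4 - 1*82)) = √(-15656 + 6*6724*(4 - 82)) = √(-15656 + 6*6724*(-78)) = √(-15656 - 3146832) = √(-3162488) = 2*I*√790622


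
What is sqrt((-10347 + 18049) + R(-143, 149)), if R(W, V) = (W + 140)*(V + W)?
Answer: 2*sqrt(1921) ≈ 87.658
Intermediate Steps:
R(W, V) = (140 + W)*(V + W)
sqrt((-10347 + 18049) + R(-143, 149)) = sqrt((-10347 + 18049) + ((-143)**2 + 140*149 + 140*(-143) + 149*(-143))) = sqrt(7702 + (20449 + 20860 - 20020 - 21307)) = sqrt(7702 - 18) = sqrt(7684) = 2*sqrt(1921)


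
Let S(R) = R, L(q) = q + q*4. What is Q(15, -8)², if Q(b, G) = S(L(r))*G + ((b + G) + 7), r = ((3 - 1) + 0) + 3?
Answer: 34596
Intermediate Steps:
r = 5 (r = (2 + 0) + 3 = 2 + 3 = 5)
L(q) = 5*q (L(q) = q + 4*q = 5*q)
Q(b, G) = 7 + b + 26*G (Q(b, G) = (5*5)*G + ((b + G) + 7) = 25*G + ((G + b) + 7) = 25*G + (7 + G + b) = 7 + b + 26*G)
Q(15, -8)² = (7 + 15 + 26*(-8))² = (7 + 15 - 208)² = (-186)² = 34596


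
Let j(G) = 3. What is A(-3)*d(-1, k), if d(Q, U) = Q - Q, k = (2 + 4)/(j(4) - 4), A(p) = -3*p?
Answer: 0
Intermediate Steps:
k = -6 (k = (2 + 4)/(3 - 4) = 6/(-1) = 6*(-1) = -6)
d(Q, U) = 0
A(-3)*d(-1, k) = -3*(-3)*0 = 9*0 = 0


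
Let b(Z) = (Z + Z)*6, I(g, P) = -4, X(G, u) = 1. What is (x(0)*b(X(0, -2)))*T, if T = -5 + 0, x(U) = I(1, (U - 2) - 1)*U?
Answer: 0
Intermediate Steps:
b(Z) = 12*Z (b(Z) = (2*Z)*6 = 12*Z)
x(U) = -4*U
T = -5
(x(0)*b(X(0, -2)))*T = ((-4*0)*(12*1))*(-5) = (0*12)*(-5) = 0*(-5) = 0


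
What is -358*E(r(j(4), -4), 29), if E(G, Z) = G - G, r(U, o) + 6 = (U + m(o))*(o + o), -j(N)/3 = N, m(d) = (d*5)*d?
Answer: 0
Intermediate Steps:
m(d) = 5*d**2 (m(d) = (5*d)*d = 5*d**2)
j(N) = -3*N
r(U, o) = -6 + 2*o*(U + 5*o**2) (r(U, o) = -6 + (U + 5*o**2)*(o + o) = -6 + (U + 5*o**2)*(2*o) = -6 + 2*o*(U + 5*o**2))
E(G, Z) = 0
-358*E(r(j(4), -4), 29) = -358*0 = 0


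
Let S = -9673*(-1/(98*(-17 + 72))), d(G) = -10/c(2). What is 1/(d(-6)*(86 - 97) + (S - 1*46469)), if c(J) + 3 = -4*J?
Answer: -5390/250512137 ≈ -2.1516e-5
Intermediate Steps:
c(J) = -3 - 4*J
d(G) = 10/11 (d(G) = -10/(-3 - 4*2) = -10/(-3 - 8) = -10/(-11) = -10*(-1/11) = 10/11)
S = 9673/5390 (S = -9673/((-98*55)) = -9673/(-5390) = -9673*(-1/5390) = 9673/5390 ≈ 1.7946)
1/(d(-6)*(86 - 97) + (S - 1*46469)) = 1/(10*(86 - 97)/11 + (9673/5390 - 1*46469)) = 1/((10/11)*(-11) + (9673/5390 - 46469)) = 1/(-10 - 250458237/5390) = 1/(-250512137/5390) = -5390/250512137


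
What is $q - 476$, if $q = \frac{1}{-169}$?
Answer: $- \frac{80445}{169} \approx -476.01$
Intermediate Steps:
$q = - \frac{1}{169} \approx -0.0059172$
$q - 476 = - \frac{1}{169} - 476 = - \frac{80445}{169}$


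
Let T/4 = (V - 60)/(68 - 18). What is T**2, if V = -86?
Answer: 85264/625 ≈ 136.42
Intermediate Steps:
T = -292/25 (T = 4*((-86 - 60)/(68 - 18)) = 4*(-146/50) = 4*(-146*1/50) = 4*(-73/25) = -292/25 ≈ -11.680)
T**2 = (-292/25)**2 = 85264/625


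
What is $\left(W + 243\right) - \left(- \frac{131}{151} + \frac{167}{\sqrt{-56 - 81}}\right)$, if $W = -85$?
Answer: $\frac{23989}{151} + \frac{167 i \sqrt{137}}{137} \approx 158.87 + 14.268 i$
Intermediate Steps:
$\left(W + 243\right) - \left(- \frac{131}{151} + \frac{167}{\sqrt{-56 - 81}}\right) = \left(-85 + 243\right) - \left(- \frac{131}{151} + \frac{167}{\sqrt{-56 - 81}}\right) = 158 - \left(- \frac{131}{151} + \frac{167}{\sqrt{-137}}\right) = 158 + \left(\frac{131}{151} - \frac{167}{i \sqrt{137}}\right) = 158 + \left(\frac{131}{151} - 167 \left(- \frac{i \sqrt{137}}{137}\right)\right) = 158 + \left(\frac{131}{151} + \frac{167 i \sqrt{137}}{137}\right) = \frac{23989}{151} + \frac{167 i \sqrt{137}}{137}$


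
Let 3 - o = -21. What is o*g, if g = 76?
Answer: 1824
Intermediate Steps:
o = 24 (o = 3 - 1*(-21) = 3 + 21 = 24)
o*g = 24*76 = 1824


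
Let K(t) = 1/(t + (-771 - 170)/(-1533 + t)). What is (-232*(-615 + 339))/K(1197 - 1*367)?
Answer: 37422285792/703 ≈ 5.3232e+7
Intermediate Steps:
K(t) = 1/(t - 941/(-1533 + t))
(-232*(-615 + 339))/K(1197 - 1*367) = (-232*(-615 + 339))/(((1533 - (1197 - 1*367))/(941 - (1197 - 1*367)² + 1533*(1197 - 1*367)))) = (-232*(-276))/(((1533 - (1197 - 367))/(941 - (1197 - 367)² + 1533*(1197 - 367)))) = 64032/(((1533 - 1*830)/(941 - 1*830² + 1533*830))) = 64032/(((1533 - 830)/(941 - 1*688900 + 1272390))) = 64032/((703/(941 - 688900 + 1272390))) = 64032/((703/584431)) = 64032/(((1/584431)*703)) = 64032/(703/584431) = 64032*(584431/703) = 37422285792/703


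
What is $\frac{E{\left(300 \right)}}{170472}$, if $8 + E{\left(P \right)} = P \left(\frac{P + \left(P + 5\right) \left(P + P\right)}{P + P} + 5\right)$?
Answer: $\frac{46571}{85236} \approx 0.54638$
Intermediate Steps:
$E{\left(P \right)} = -8 + P \left(5 + \frac{P + 2 P \left(5 + P\right)}{2 P}\right)$ ($E{\left(P \right)} = -8 + P \left(\frac{P + \left(P + 5\right) \left(P + P\right)}{P + P} + 5\right) = -8 + P \left(\frac{P + \left(5 + P\right) 2 P}{2 P} + 5\right) = -8 + P \left(\left(P + 2 P \left(5 + P\right)\right) \frac{1}{2 P} + 5\right) = -8 + P \left(\frac{P + 2 P \left(5 + P\right)}{2 P} + 5\right) = -8 + P \left(5 + \frac{P + 2 P \left(5 + P\right)}{2 P}\right)$)
$\frac{E{\left(300 \right)}}{170472} = \frac{-8 + 300^{2} + \frac{21}{2} \cdot 300}{170472} = \left(-8 + 90000 + 3150\right) \frac{1}{170472} = 93142 \cdot \frac{1}{170472} = \frac{46571}{85236}$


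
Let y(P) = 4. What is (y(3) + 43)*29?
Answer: 1363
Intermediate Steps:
(y(3) + 43)*29 = (4 + 43)*29 = 47*29 = 1363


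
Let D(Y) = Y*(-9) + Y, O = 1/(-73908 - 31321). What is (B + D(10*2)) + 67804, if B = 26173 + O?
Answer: 9872269092/105229 ≈ 93817.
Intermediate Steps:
O = -1/105229 (O = 1/(-105229) = -1/105229 ≈ -9.5031e-6)
D(Y) = -8*Y (D(Y) = -9*Y + Y = -8*Y)
B = 2754158616/105229 (B = 26173 - 1/105229 = 2754158616/105229 ≈ 26173.)
(B + D(10*2)) + 67804 = (2754158616/105229 - 80*2) + 67804 = (2754158616/105229 - 8*20) + 67804 = (2754158616/105229 - 160) + 67804 = 2737321976/105229 + 67804 = 9872269092/105229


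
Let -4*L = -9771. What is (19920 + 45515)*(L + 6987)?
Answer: 2468142765/4 ≈ 6.1704e+8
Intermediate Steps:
L = 9771/4 (L = -1/4*(-9771) = 9771/4 ≈ 2442.8)
(19920 + 45515)*(L + 6987) = (19920 + 45515)*(9771/4 + 6987) = 65435*(37719/4) = 2468142765/4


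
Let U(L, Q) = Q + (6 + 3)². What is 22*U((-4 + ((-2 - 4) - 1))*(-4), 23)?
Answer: 2288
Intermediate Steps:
U(L, Q) = 81 + Q (U(L, Q) = Q + 9² = Q + 81 = 81 + Q)
22*U((-4 + ((-2 - 4) - 1))*(-4), 23) = 22*(81 + 23) = 22*104 = 2288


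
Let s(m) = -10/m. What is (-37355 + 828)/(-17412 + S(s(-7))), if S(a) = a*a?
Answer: 1789823/853088 ≈ 2.0981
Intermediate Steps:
S(a) = a**2
(-37355 + 828)/(-17412 + S(s(-7))) = (-37355 + 828)/(-17412 + (-10/(-7))**2) = -36527/(-17412 + (-10*(-1/7))**2) = -36527/(-17412 + (10/7)**2) = -36527/(-17412 + 100/49) = -36527/(-853088/49) = -36527*(-49/853088) = 1789823/853088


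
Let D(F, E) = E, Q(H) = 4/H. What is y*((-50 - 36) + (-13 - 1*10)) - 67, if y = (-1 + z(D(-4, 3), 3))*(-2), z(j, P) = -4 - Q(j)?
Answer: -4343/3 ≈ -1447.7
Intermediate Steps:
z(j, P) = -4 - 4/j
y = 38/3 (y = (-1 + (-4 - 4/3))*(-2) = (-1 - 16/3)*(-2) = -19/3*(-2) = 38/3 ≈ 12.667)
y*((-50 - 36) + (-13 - 1*10)) - 67 = 38*((-50 - 36) + (-13 - 1*10))/3 - 67 = 38*(-86 + (-13 - 10))/3 - 67 = 38*(-86 - 23)/3 - 67 = (38/3)*(-109) - 67 = -4142/3 - 67 = -4343/3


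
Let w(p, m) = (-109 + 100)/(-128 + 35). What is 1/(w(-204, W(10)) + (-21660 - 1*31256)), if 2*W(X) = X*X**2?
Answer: -31/1640393 ≈ -1.8898e-5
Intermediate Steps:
W(X) = X**3/2 (W(X) = (X*X**2)/2 = X**3/2)
w(p, m) = 3/31 (w(p, m) = -9/(-93) = -9*(-1/93) = 3/31)
1/(w(-204, W(10)) + (-21660 - 1*31256)) = 1/(3/31 + (-21660 - 1*31256)) = 1/(3/31 + (-21660 - 31256)) = 1/(3/31 - 52916) = 1/(-1640393/31) = -31/1640393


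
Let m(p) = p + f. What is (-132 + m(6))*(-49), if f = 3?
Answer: 6027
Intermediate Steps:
m(p) = 3 + p (m(p) = p + 3 = 3 + p)
(-132 + m(6))*(-49) = (-132 + (3 + 6))*(-49) = (-132 + 9)*(-49) = -123*(-49) = 6027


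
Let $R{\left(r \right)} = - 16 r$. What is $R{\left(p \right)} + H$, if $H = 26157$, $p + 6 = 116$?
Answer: $24397$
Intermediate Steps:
$p = 110$ ($p = -6 + 116 = 110$)
$R{\left(p \right)} + H = \left(-16\right) 110 + 26157 = -1760 + 26157 = 24397$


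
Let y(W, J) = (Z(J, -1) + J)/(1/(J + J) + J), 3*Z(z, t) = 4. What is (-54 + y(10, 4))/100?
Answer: -2609/4950 ≈ -0.52707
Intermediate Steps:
Z(z, t) = 4/3 (Z(z, t) = (1/3)*4 = 4/3)
y(W, J) = (4/3 + J)/(J + 1/(2*J)) (y(W, J) = (4/3 + J)/(1/(J + J) + J) = (4/3 + J)/(1/(2*J) + J) = (4/3 + J)/(J + 1/(2*J)))
(-54 + y(10, 4))/100 = (-54 + (2/3)*4*(4 + 3*4)/(1 + 2*4**2))/100 = (-54 + (2/3)*4*(4 + 12)/(1 + 2*16))/100 = (-54 + (2/3)*4*16/(1 + 32))/100 = (-54 + (2/3)*4*16/33)/100 = (-54 + (2/3)*4*(1/33)*16)/100 = (-54 + 128/99)/100 = (1/100)*(-5218/99) = -2609/4950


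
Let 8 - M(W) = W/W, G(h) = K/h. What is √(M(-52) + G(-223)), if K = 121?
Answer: 12*√2230/223 ≈ 2.5411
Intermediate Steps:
G(h) = 121/h
M(W) = 7 (M(W) = 8 - W/W = 8 - 1*1 = 8 - 1 = 7)
√(M(-52) + G(-223)) = √(7 + 121/(-223)) = √(7 + 121*(-1/223)) = √(7 - 121/223) = √(1440/223) = 12*√2230/223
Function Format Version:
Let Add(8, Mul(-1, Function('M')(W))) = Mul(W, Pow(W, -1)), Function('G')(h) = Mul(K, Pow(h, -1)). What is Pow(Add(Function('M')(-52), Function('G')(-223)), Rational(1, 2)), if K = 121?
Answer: Mul(Rational(12, 223), Pow(2230, Rational(1, 2))) ≈ 2.5411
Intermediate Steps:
Function('G')(h) = Mul(121, Pow(h, -1))
Function('M')(W) = 7 (Function('M')(W) = Add(8, Mul(-1, Mul(W, Pow(W, -1)))) = Add(8, Mul(-1, 1)) = Add(8, -1) = 7)
Pow(Add(Function('M')(-52), Function('G')(-223)), Rational(1, 2)) = Pow(Add(7, Mul(121, Pow(-223, -1))), Rational(1, 2)) = Pow(Add(7, Mul(121, Rational(-1, 223))), Rational(1, 2)) = Pow(Add(7, Rational(-121, 223)), Rational(1, 2)) = Pow(Rational(1440, 223), Rational(1, 2)) = Mul(Rational(12, 223), Pow(2230, Rational(1, 2)))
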